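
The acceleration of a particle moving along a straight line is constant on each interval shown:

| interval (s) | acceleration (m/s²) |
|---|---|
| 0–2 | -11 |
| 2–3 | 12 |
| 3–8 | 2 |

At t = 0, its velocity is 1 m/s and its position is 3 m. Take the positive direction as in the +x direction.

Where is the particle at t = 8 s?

On each constant-a segment, Δv = aΔt and Δx = v₀Δt + ½aΔt²; chain segment to segment.
0–2 s: v starts 1 m/s; Δx = 1·2 + ½·-11·2² = -20 m; v ends -21 m/s.
2–3 s: v starts -21 m/s; Δx = -21·1 + ½·12·1² = -15 m; v ends -9 m/s.
3–8 s: v starts -9 m/s; Δx = -9·5 + ½·2·5² = -20 m; v ends 1 m/s.
x(8) = 3 + Σ Δx = -52 m.

-52 m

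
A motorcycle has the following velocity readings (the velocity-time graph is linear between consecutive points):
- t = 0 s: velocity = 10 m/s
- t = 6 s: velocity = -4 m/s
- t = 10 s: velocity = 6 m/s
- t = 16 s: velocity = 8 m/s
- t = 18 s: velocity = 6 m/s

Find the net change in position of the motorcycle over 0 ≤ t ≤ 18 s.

Net displacement equals the area under the velocity-time graph (areas below the axis count negative).
0–6 s: ½(10 + -4)(6) = 18 m
6–10 s: ½(-4 + 6)(4) = 4 m
10–16 s: ½(6 + 8)(6) = 42 m
16–18 s: ½(8 + 6)(2) = 14 m
Net displacement = 78 m

78 m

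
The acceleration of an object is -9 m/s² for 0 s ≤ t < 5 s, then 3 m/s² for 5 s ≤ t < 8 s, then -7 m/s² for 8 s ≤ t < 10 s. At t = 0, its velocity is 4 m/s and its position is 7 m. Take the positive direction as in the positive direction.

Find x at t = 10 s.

On each constant-a segment, Δv = aΔt and Δx = v₀Δt + ½aΔt²; chain segment to segment.
0–5 s: v starts 4 m/s; Δx = 4·5 + ½·-9·5² = -92.5 m; v ends -41 m/s.
5–8 s: v starts -41 m/s; Δx = -41·3 + ½·3·3² = -109.5 m; v ends -32 m/s.
8–10 s: v starts -32 m/s; Δx = -32·2 + ½·-7·2² = -78 m; v ends -46 m/s.
x(10) = 7 + Σ Δx = -273 m.

-273 m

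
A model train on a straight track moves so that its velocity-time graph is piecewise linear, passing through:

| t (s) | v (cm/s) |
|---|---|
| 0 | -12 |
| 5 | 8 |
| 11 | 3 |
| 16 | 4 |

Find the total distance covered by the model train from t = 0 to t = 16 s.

Total distance travelled is ∫|v| dt — sum the magnitudes of each area piece.
0–5 s: v = 0 at t = 3 s; triangle areas 18 + 8 = 26 cm
5–11 s: |½(8 + 3)(6)| = 33 cm
11–16 s: |½(3 + 4)(5)| = 17.5 cm
Total distance = 76.5 cm

76.5 cm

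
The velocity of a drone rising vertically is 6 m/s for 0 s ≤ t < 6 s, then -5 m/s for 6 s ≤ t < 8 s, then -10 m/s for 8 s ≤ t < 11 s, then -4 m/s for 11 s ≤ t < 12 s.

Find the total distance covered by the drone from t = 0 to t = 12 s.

Distance (not displacement) is the total path length: add the absolute areas under v-t.
0–6 s: |6| × 6 = 36 m
6–8 s: |-5| × 2 = 10 m
8–11 s: |-10| × 3 = 30 m
11–12 s: |-4| × 1 = 4 m
Total distance = 80 m

80 m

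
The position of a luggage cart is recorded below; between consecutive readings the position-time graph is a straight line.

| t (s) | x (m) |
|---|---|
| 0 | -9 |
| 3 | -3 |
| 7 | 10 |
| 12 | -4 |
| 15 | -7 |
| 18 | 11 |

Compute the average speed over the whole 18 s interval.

Average speed = (total path length)/(elapsed time); on a piecewise-linear x-t graph the path length is Σ|Δx|.
0–3 s: |Δx| = |-3 − -9| = 6 m
3–7 s: |Δx| = |10 − -3| = 13 m
7–12 s: |Δx| = |-4 − 10| = 14 m
12–15 s: |Δx| = |-7 − -4| = 3 m
15–18 s: |Δx| = |11 − -7| = 18 m
Total path = 54 m; average speed = 54/18 = 3 m/s.

3 m/s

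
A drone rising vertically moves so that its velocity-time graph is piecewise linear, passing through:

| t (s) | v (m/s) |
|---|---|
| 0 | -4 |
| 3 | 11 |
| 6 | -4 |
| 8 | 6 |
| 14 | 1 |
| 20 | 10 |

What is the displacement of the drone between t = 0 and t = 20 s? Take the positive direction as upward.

Displacement is the signed area under the v-t curve.
0–3 s: ½(-4 + 11)(3) = 10.5 m
3–6 s: ½(11 + -4)(3) = 10.5 m
6–8 s: ½(-4 + 6)(2) = 2 m
8–14 s: ½(6 + 1)(6) = 21 m
14–20 s: ½(1 + 10)(6) = 33 m
Net displacement = 77 m

77 m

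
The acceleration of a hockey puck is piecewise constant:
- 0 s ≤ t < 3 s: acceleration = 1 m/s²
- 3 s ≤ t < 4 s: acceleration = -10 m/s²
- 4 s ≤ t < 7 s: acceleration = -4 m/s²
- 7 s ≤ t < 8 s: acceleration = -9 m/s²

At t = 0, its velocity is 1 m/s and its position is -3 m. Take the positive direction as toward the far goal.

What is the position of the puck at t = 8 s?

-55 m

On each constant-a segment, Δv = aΔt and Δx = v₀Δt + ½aΔt²; chain segment to segment.
0–3 s: v starts 1 m/s; Δx = 1·3 + ½·1·3² = 7.5 m; v ends 4 m/s.
3–4 s: v starts 4 m/s; Δx = 4·1 + ½·-10·1² = -1 m; v ends -6 m/s.
4–7 s: v starts -6 m/s; Δx = -6·3 + ½·-4·3² = -36 m; v ends -18 m/s.
7–8 s: v starts -18 m/s; Δx = -18·1 + ½·-9·1² = -22.5 m; v ends -27 m/s.
x(8) = -3 + Σ Δx = -55 m.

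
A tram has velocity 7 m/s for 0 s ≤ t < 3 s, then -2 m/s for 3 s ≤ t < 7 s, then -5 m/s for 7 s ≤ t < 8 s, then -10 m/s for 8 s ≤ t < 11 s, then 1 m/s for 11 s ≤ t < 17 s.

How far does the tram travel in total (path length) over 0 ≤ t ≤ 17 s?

70 m

Total distance travelled is ∫|v| dt — sum the magnitudes of each area piece.
0–3 s: |7| × 3 = 21 m
3–7 s: |-2| × 4 = 8 m
7–8 s: |-5| × 1 = 5 m
8–11 s: |-10| × 3 = 30 m
11–17 s: |1| × 6 = 6 m
Total distance = 70 m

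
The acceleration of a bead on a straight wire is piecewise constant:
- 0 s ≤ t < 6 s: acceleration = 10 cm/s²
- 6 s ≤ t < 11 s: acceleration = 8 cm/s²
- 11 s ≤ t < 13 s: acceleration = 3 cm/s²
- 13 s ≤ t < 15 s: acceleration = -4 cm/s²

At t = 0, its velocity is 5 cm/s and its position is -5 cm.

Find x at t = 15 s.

On each constant-a segment, Δv = aΔt and Δx = v₀Δt + ½aΔt²; chain segment to segment.
0–6 s: v starts 5 cm/s; Δx = 5·6 + ½·10·6² = 210 cm; v ends 65 cm/s.
6–11 s: v starts 65 cm/s; Δx = 65·5 + ½·8·5² = 425 cm; v ends 105 cm/s.
11–13 s: v starts 105 cm/s; Δx = 105·2 + ½·3·2² = 216 cm; v ends 111 cm/s.
13–15 s: v starts 111 cm/s; Δx = 111·2 + ½·-4·2² = 214 cm; v ends 103 cm/s.
x(15) = -5 + Σ Δx = 1060 cm.

1060 cm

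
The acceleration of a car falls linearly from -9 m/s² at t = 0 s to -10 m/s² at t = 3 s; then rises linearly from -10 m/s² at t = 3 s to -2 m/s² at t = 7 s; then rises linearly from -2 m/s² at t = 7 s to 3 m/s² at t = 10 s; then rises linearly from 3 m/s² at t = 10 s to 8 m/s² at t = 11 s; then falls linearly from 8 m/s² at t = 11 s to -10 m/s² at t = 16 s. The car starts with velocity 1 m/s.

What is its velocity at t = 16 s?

Δv equals the area under the a-t graph; then v = v₀ + Δv.
0–3 s: ½(-9 + -10)(3) = -28.5 m/s
3–7 s: ½(-10 + -2)(4) = -24 m/s
7–10 s: ½(-2 + 3)(3) = 1.5 m/s
10–11 s: ½(3 + 8)(1) = 5.5 m/s
11–16 s: ½(8 + -10)(5) = -5 m/s
Δv = -50.5 m/s, so v(16) = 1 + (-50.5) = -49.5 m/s.

-49.5 m/s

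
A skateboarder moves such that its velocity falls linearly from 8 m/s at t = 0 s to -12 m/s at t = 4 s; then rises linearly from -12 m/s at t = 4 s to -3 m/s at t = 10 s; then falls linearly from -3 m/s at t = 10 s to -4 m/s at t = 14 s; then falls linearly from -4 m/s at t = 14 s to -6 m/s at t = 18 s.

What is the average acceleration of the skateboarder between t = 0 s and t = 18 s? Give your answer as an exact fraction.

-7/9 m/s²

Average acceleration = Δv/Δt = (-6 − 8)/(18 − 0) = -7/9 m/s².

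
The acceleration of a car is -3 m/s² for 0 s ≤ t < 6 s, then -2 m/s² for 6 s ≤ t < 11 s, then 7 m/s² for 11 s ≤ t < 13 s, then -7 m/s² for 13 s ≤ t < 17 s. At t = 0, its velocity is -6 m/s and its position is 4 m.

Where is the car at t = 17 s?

On each constant-a segment, Δv = aΔt and Δx = v₀Δt + ½aΔt²; chain segment to segment.
0–6 s: v starts -6 m/s; Δx = -6·6 + ½·-3·6² = -90 m; v ends -24 m/s.
6–11 s: v starts -24 m/s; Δx = -24·5 + ½·-2·5² = -145 m; v ends -34 m/s.
11–13 s: v starts -34 m/s; Δx = -34·2 + ½·7·2² = -54 m; v ends -20 m/s.
13–17 s: v starts -20 m/s; Δx = -20·4 + ½·-7·4² = -136 m; v ends -48 m/s.
x(17) = 4 + Σ Δx = -421 m.

-421 m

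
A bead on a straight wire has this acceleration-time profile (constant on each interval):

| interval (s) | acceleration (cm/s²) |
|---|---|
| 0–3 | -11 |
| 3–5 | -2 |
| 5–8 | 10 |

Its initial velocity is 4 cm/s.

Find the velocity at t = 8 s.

Δv equals the area under the a-t graph; then v = v₀ + Δv.
0–3 s: -11 × 3 = -33 cm/s
3–5 s: -2 × 2 = -4 cm/s
5–8 s: 10 × 3 = 30 cm/s
Δv = -7 cm/s, so v(8) = 4 + (-7) = -3 cm/s.

-3 cm/s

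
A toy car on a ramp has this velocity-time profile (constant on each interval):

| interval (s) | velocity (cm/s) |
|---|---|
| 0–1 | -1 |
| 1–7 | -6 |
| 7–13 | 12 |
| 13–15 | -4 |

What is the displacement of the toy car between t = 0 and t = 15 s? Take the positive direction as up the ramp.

Net displacement equals the area under the velocity-time graph (areas below the axis count negative).
0–1 s: -1 × 1 = -1 cm
1–7 s: -6 × 6 = -36 cm
7–13 s: 12 × 6 = 72 cm
13–15 s: -4 × 2 = -8 cm
Net displacement = 27 cm

27 cm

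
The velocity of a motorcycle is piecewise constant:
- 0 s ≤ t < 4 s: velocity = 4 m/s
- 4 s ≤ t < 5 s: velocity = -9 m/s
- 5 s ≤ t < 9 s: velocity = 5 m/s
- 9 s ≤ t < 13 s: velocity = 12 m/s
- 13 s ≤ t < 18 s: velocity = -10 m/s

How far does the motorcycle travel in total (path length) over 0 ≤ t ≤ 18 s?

Distance (not displacement) is the total path length: add the absolute areas under v-t.
0–4 s: |4| × 4 = 16 m
4–5 s: |-9| × 1 = 9 m
5–9 s: |5| × 4 = 20 m
9–13 s: |12| × 4 = 48 m
13–18 s: |-10| × 5 = 50 m
Total distance = 143 m

143 m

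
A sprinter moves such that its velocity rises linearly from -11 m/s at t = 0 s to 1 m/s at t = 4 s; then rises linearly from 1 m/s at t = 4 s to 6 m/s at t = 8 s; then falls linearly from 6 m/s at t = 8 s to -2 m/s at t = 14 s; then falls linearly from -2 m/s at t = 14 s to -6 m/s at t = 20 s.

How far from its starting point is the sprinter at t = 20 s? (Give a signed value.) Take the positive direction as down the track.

Net displacement equals the area under the velocity-time graph (areas below the axis count negative).
0–4 s: ½(-11 + 1)(4) = -20 m
4–8 s: ½(1 + 6)(4) = 14 m
8–14 s: ½(6 + -2)(6) = 12 m
14–20 s: ½(-2 + -6)(6) = -24 m
Net displacement = -18 m

-18 m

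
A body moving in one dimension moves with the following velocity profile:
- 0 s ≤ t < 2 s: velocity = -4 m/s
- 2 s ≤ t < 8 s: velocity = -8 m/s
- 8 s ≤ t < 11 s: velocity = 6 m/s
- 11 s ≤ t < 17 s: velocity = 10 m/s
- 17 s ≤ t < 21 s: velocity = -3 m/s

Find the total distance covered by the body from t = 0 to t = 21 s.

146 m

Total distance travelled is ∫|v| dt — sum the magnitudes of each area piece.
0–2 s: |-4| × 2 = 8 m
2–8 s: |-8| × 6 = 48 m
8–11 s: |6| × 3 = 18 m
11–17 s: |10| × 6 = 60 m
17–21 s: |-3| × 4 = 12 m
Total distance = 146 m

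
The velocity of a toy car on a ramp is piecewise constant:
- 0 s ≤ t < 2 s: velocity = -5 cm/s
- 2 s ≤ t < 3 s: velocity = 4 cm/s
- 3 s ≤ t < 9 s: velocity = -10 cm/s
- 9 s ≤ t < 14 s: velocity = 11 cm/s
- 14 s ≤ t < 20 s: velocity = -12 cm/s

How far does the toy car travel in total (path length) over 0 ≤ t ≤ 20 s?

201 cm

Distance (not displacement) is the total path length: add the absolute areas under v-t.
0–2 s: |-5| × 2 = 10 cm
2–3 s: |4| × 1 = 4 cm
3–9 s: |-10| × 6 = 60 cm
9–14 s: |11| × 5 = 55 cm
14–20 s: |-12| × 6 = 72 cm
Total distance = 201 cm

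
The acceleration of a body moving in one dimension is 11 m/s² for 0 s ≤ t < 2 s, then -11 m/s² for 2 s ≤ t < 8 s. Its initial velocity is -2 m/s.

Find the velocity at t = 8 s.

-46 m/s

Δv equals the area under the a-t graph; then v = v₀ + Δv.
0–2 s: 11 × 2 = 22 m/s
2–8 s: -11 × 6 = -66 m/s
Δv = -44 m/s, so v(8) = -2 + (-44) = -46 m/s.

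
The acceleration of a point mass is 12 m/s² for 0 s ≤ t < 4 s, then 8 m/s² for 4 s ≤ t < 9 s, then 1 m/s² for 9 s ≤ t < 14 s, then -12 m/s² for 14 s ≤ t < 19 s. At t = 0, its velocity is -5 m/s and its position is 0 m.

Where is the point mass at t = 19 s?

On each constant-a segment, Δv = aΔt and Δx = v₀Δt + ½aΔt²; chain segment to segment.
0–4 s: v starts -5 m/s; Δx = -5·4 + ½·12·4² = 76 m; v ends 43 m/s.
4–9 s: v starts 43 m/s; Δx = 43·5 + ½·8·5² = 315 m; v ends 83 m/s.
9–14 s: v starts 83 m/s; Δx = 83·5 + ½·1·5² = 427.5 m; v ends 88 m/s.
14–19 s: v starts 88 m/s; Δx = 88·5 + ½·-12·5² = 290 m; v ends 28 m/s.
x(19) = 0 + Σ Δx = 1108.5 m.

1108.5 m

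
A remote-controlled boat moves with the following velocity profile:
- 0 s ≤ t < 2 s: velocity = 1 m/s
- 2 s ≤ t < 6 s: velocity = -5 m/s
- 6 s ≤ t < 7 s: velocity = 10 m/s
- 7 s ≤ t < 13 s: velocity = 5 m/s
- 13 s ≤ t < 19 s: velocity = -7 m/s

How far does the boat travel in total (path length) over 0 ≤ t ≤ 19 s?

104 m

Total distance travelled is ∫|v| dt — sum the magnitudes of each area piece.
0–2 s: |1| × 2 = 2 m
2–6 s: |-5| × 4 = 20 m
6–7 s: |10| × 1 = 10 m
7–13 s: |5| × 6 = 30 m
13–19 s: |-7| × 6 = 42 m
Total distance = 104 m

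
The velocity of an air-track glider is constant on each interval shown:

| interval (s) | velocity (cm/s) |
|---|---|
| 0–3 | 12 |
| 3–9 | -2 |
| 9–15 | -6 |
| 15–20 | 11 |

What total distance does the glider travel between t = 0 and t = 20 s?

139 cm

Total distance travelled is ∫|v| dt — sum the magnitudes of each area piece.
0–3 s: |12| × 3 = 36 cm
3–9 s: |-2| × 6 = 12 cm
9–15 s: |-6| × 6 = 36 cm
15–20 s: |11| × 5 = 55 cm
Total distance = 139 cm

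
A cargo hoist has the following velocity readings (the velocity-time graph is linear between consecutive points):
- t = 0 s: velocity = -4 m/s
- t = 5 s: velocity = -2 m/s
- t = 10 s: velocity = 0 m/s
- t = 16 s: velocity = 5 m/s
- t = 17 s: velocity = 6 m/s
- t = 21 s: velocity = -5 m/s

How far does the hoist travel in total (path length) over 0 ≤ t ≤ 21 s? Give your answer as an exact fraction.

Total distance travelled is ∫|v| dt — sum the magnitudes of each area piece.
0–5 s: |½(-4 + -2)(5)| = 15 m
5–10 s: |½(-2 + 0)(5)| = 5 m
10–16 s: |½(0 + 5)(6)| = 15 m
16–17 s: |½(5 + 6)(1)| = 5.5 m
17–21 s: v = 0 at t = 211/11 s; triangle areas 72/11 + 50/11 = 122/11 m
Total distance = 1135/22 m

1135/22 m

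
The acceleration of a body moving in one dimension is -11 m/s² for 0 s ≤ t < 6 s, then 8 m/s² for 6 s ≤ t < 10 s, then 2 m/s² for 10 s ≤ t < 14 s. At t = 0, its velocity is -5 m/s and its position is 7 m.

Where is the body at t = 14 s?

On each constant-a segment, Δv = aΔt and Δx = v₀Δt + ½aΔt²; chain segment to segment.
0–6 s: v starts -5 m/s; Δx = -5·6 + ½·-11·6² = -228 m; v ends -71 m/s.
6–10 s: v starts -71 m/s; Δx = -71·4 + ½·8·4² = -220 m; v ends -39 m/s.
10–14 s: v starts -39 m/s; Δx = -39·4 + ½·2·4² = -140 m; v ends -31 m/s.
x(14) = 7 + Σ Δx = -581 m.

-581 m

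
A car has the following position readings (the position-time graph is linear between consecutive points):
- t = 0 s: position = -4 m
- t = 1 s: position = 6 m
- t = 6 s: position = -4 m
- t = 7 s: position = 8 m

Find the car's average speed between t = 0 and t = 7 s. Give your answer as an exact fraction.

Average speed = (total path length)/(elapsed time); on a piecewise-linear x-t graph the path length is Σ|Δx|.
0–1 s: |Δx| = |6 − -4| = 10 m
1–6 s: |Δx| = |-4 − 6| = 10 m
6–7 s: |Δx| = |8 − -4| = 12 m
Total path = 32 m; average speed = 32/7 = 32/7 m/s.

32/7 m/s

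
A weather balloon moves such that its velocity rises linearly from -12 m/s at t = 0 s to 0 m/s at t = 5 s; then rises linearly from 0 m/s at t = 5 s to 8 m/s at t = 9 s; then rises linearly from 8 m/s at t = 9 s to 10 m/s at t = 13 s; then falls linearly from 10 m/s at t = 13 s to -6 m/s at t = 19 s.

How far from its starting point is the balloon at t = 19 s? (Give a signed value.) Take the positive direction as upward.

34 m

Net displacement equals the area under the velocity-time graph (areas below the axis count negative).
0–5 s: ½(-12 + 0)(5) = -30 m
5–9 s: ½(0 + 8)(4) = 16 m
9–13 s: ½(8 + 10)(4) = 36 m
13–19 s: ½(10 + -6)(6) = 12 m
Net displacement = 34 m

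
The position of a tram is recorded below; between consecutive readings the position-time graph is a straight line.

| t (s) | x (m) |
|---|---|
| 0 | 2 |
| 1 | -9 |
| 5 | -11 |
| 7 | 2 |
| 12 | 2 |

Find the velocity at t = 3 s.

-0.5 m/s

Velocity is the slope of the x-t graph on 1–5 s: (-11 − -9)/(5 − 1) = -0.5 m/s.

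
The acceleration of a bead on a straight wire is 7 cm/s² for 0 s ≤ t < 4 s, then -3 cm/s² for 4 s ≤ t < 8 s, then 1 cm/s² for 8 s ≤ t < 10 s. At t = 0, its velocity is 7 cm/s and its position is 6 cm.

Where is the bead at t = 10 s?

On each constant-a segment, Δv = aΔt and Δx = v₀Δt + ½aΔt²; chain segment to segment.
0–4 s: v starts 7 cm/s; Δx = 7·4 + ½·7·4² = 84 cm; v ends 35 cm/s.
4–8 s: v starts 35 cm/s; Δx = 35·4 + ½·-3·4² = 116 cm; v ends 23 cm/s.
8–10 s: v starts 23 cm/s; Δx = 23·2 + ½·1·2² = 48 cm; v ends 25 cm/s.
x(10) = 6 + Σ Δx = 254 cm.

254 cm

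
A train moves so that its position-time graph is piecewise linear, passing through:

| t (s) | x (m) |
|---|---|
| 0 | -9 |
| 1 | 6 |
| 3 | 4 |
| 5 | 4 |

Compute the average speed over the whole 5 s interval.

Average speed = (total path length)/(elapsed time); on a piecewise-linear x-t graph the path length is Σ|Δx|.
0–1 s: |Δx| = |6 − -9| = 15 m
1–3 s: |Δx| = |4 − 6| = 2 m
3–5 s: |Δx| = |4 − 4| = 0 m
Total path = 17 m; average speed = 17/5 = 3.4 m/s.

3.4 m/s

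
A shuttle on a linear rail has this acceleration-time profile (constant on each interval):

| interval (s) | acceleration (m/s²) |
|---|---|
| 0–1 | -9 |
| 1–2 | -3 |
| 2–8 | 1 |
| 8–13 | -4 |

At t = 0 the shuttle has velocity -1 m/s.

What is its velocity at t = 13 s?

Δv equals the area under the a-t graph; then v = v₀ + Δv.
0–1 s: -9 × 1 = -9 m/s
1–2 s: -3 × 1 = -3 m/s
2–8 s: 1 × 6 = 6 m/s
8–13 s: -4 × 5 = -20 m/s
Δv = -26 m/s, so v(13) = -1 + (-26) = -27 m/s.

-27 m/s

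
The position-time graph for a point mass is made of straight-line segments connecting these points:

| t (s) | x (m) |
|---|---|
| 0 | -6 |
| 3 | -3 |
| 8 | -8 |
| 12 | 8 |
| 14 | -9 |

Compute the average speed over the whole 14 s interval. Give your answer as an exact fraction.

Average speed = (total path length)/(elapsed time); on a piecewise-linear x-t graph the path length is Σ|Δx|.
0–3 s: |Δx| = |-3 − -6| = 3 m
3–8 s: |Δx| = |-8 − -3| = 5 m
8–12 s: |Δx| = |8 − -8| = 16 m
12–14 s: |Δx| = |-9 − 8| = 17 m
Total path = 41 m; average speed = 41/14 = 41/14 m/s.

41/14 m/s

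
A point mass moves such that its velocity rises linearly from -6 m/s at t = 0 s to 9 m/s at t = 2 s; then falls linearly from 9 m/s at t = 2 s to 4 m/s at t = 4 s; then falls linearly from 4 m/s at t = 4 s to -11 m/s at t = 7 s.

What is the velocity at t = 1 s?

1.5 m/s

On 0–2 s the graph is linear from -6 to 9 m/s: v(1) = -6 + (9 − -6)·(1 − 0)/(2 − 0) = 1.5 m/s.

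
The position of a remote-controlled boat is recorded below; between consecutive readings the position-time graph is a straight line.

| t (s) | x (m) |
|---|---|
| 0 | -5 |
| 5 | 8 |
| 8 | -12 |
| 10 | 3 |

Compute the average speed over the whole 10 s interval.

Average speed = (total path length)/(elapsed time); on a piecewise-linear x-t graph the path length is Σ|Δx|.
0–5 s: |Δx| = |8 − -5| = 13 m
5–8 s: |Δx| = |-12 − 8| = 20 m
8–10 s: |Δx| = |3 − -12| = 15 m
Total path = 48 m; average speed = 48/10 = 4.8 m/s.

4.8 m/s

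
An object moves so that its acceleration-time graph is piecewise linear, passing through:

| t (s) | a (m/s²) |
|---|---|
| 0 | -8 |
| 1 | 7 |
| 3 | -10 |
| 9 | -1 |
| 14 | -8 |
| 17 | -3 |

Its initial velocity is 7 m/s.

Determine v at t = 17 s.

-68.5 m/s

Δv equals the area under the a-t graph; then v = v₀ + Δv.
0–1 s: ½(-8 + 7)(1) = -0.5 m/s
1–3 s: ½(7 + -10)(2) = -3 m/s
3–9 s: ½(-10 + -1)(6) = -33 m/s
9–14 s: ½(-1 + -8)(5) = -22.5 m/s
14–17 s: ½(-8 + -3)(3) = -16.5 m/s
Δv = -75.5 m/s, so v(17) = 7 + (-75.5) = -68.5 m/s.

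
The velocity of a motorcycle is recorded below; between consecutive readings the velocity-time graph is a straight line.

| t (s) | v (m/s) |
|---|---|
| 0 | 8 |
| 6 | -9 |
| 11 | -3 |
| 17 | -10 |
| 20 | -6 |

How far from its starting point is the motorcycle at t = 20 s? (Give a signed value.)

-96 m

Net displacement equals the area under the velocity-time graph (areas below the axis count negative).
0–6 s: ½(8 + -9)(6) = -3 m
6–11 s: ½(-9 + -3)(5) = -30 m
11–17 s: ½(-3 + -10)(6) = -39 m
17–20 s: ½(-10 + -6)(3) = -24 m
Net displacement = -96 m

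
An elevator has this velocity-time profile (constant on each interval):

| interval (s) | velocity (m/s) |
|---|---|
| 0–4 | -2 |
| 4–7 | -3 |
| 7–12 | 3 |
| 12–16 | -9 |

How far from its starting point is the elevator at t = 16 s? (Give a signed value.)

-38 m

Net displacement equals the area under the velocity-time graph (areas below the axis count negative).
0–4 s: -2 × 4 = -8 m
4–7 s: -3 × 3 = -9 m
7–12 s: 3 × 5 = 15 m
12–16 s: -9 × 4 = -36 m
Net displacement = -38 m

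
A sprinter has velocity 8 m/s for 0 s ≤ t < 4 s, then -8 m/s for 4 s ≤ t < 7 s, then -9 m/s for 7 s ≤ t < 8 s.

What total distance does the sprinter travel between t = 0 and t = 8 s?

Total distance travelled is ∫|v| dt — sum the magnitudes of each area piece.
0–4 s: |8| × 4 = 32 m
4–7 s: |-8| × 3 = 24 m
7–8 s: |-9| × 1 = 9 m
Total distance = 65 m

65 m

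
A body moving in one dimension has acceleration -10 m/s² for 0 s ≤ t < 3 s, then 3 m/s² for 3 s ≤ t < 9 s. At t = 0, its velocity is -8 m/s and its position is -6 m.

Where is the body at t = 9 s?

On each constant-a segment, Δv = aΔt and Δx = v₀Δt + ½aΔt²; chain segment to segment.
0–3 s: v starts -8 m/s; Δx = -8·3 + ½·-10·3² = -69 m; v ends -38 m/s.
3–9 s: v starts -38 m/s; Δx = -38·6 + ½·3·6² = -174 m; v ends -20 m/s.
x(9) = -6 + Σ Δx = -249 m.

-249 m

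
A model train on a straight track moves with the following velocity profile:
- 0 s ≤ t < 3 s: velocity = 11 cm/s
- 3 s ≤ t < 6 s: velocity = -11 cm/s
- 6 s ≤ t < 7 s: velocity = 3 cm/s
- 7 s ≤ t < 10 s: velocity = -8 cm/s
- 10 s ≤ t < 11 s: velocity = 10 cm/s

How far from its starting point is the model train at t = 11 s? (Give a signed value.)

Net displacement equals the area under the velocity-time graph (areas below the axis count negative).
0–3 s: 11 × 3 = 33 cm
3–6 s: -11 × 3 = -33 cm
6–7 s: 3 × 1 = 3 cm
7–10 s: -8 × 3 = -24 cm
10–11 s: 10 × 1 = 10 cm
Net displacement = -11 cm

-11 cm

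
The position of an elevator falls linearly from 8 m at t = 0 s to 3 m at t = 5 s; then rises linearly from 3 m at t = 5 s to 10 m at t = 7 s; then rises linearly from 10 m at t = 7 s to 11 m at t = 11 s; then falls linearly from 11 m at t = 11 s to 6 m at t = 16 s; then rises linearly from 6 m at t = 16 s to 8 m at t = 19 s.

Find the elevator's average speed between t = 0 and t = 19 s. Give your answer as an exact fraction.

20/19 m/s

Average speed = (total path length)/(elapsed time); on a piecewise-linear x-t graph the path length is Σ|Δx|.
0–5 s: |Δx| = |3 − 8| = 5 m
5–7 s: |Δx| = |10 − 3| = 7 m
7–11 s: |Δx| = |11 − 10| = 1 m
11–16 s: |Δx| = |6 − 11| = 5 m
16–19 s: |Δx| = |8 − 6| = 2 m
Total path = 20 m; average speed = 20/19 = 20/19 m/s.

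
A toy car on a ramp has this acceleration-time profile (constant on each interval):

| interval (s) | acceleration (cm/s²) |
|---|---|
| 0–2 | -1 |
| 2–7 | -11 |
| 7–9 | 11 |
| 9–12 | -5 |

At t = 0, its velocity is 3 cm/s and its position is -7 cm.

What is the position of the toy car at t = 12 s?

-340 cm

On each constant-a segment, Δv = aΔt and Δx = v₀Δt + ½aΔt²; chain segment to segment.
0–2 s: v starts 3 cm/s; Δx = 3·2 + ½·-1·2² = 4 cm; v ends 1 cm/s.
2–7 s: v starts 1 cm/s; Δx = 1·5 + ½·-11·5² = -132.5 cm; v ends -54 cm/s.
7–9 s: v starts -54 cm/s; Δx = -54·2 + ½·11·2² = -86 cm; v ends -32 cm/s.
9–12 s: v starts -32 cm/s; Δx = -32·3 + ½·-5·3² = -118.5 cm; v ends -47 cm/s.
x(12) = -7 + Σ Δx = -340 cm.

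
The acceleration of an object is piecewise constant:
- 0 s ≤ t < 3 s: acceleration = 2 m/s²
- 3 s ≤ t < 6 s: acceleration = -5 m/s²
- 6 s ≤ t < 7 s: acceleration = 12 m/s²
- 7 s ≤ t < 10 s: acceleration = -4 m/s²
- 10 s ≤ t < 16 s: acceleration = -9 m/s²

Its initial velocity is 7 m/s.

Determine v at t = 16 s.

-56 m/s

Δv equals the area under the a-t graph; then v = v₀ + Δv.
0–3 s: 2 × 3 = 6 m/s
3–6 s: -5 × 3 = -15 m/s
6–7 s: 12 × 1 = 12 m/s
7–10 s: -4 × 3 = -12 m/s
10–16 s: -9 × 6 = -54 m/s
Δv = -63 m/s, so v(16) = 7 + (-63) = -56 m/s.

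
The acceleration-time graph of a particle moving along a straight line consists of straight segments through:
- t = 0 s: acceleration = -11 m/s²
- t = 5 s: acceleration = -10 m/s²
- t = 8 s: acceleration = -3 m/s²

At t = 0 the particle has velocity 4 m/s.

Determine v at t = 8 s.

Δv equals the area under the a-t graph; then v = v₀ + Δv.
0–5 s: ½(-11 + -10)(5) = -52.5 m/s
5–8 s: ½(-10 + -3)(3) = -19.5 m/s
Δv = -72 m/s, so v(8) = 4 + (-72) = -68 m/s.

-68 m/s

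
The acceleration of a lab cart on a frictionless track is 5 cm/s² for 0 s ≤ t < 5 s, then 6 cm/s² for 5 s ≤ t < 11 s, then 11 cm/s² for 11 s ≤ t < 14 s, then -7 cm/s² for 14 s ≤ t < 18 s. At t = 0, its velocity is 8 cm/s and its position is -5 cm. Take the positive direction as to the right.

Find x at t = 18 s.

On each constant-a segment, Δv = aΔt and Δx = v₀Δt + ½aΔt²; chain segment to segment.
0–5 s: v starts 8 cm/s; Δx = 8·5 + ½·5·5² = 102.5 cm; v ends 33 cm/s.
5–11 s: v starts 33 cm/s; Δx = 33·6 + ½·6·6² = 306 cm; v ends 69 cm/s.
11–14 s: v starts 69 cm/s; Δx = 69·3 + ½·11·3² = 256.5 cm; v ends 102 cm/s.
14–18 s: v starts 102 cm/s; Δx = 102·4 + ½·-7·4² = 352 cm; v ends 74 cm/s.
x(18) = -5 + Σ Δx = 1012 cm.

1012 cm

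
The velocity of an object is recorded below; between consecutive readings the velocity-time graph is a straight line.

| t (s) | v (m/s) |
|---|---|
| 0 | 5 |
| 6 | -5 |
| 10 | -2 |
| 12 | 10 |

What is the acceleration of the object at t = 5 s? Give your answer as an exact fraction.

-5/3 m/s²

Acceleration is the slope of the v-t graph on 0–6 s: (-5 − 5)/(6 − 0) = -5/3 m/s².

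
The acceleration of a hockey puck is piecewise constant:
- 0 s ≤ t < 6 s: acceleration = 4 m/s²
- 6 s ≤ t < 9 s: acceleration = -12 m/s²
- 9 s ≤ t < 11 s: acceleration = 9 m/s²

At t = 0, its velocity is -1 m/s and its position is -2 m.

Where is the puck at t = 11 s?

On each constant-a segment, Δv = aΔt and Δx = v₀Δt + ½aΔt²; chain segment to segment.
0–6 s: v starts -1 m/s; Δx = -1·6 + ½·4·6² = 66 m; v ends 23 m/s.
6–9 s: v starts 23 m/s; Δx = 23·3 + ½·-12·3² = 15 m; v ends -13 m/s.
9–11 s: v starts -13 m/s; Δx = -13·2 + ½·9·2² = -8 m; v ends 5 m/s.
x(11) = -2 + Σ Δx = 71 m.

71 m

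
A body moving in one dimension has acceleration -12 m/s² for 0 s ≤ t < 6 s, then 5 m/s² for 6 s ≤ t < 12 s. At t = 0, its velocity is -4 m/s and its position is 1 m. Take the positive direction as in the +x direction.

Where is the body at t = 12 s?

-605 m

On each constant-a segment, Δv = aΔt and Δx = v₀Δt + ½aΔt²; chain segment to segment.
0–6 s: v starts -4 m/s; Δx = -4·6 + ½·-12·6² = -240 m; v ends -76 m/s.
6–12 s: v starts -76 m/s; Δx = -76·6 + ½·5·6² = -366 m; v ends -46 m/s.
x(12) = 1 + Σ Δx = -605 m.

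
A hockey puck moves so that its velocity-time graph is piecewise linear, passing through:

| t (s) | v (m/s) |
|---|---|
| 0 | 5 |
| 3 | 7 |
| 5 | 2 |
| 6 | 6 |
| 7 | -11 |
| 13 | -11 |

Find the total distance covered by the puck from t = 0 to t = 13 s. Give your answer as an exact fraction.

Total distance travelled is ∫|v| dt — sum the magnitudes of each area piece.
0–3 s: |½(5 + 7)(3)| = 18 m
3–5 s: |½(7 + 2)(2)| = 9 m
5–6 s: |½(2 + 6)(1)| = 4 m
6–7 s: v = 0 at t = 108/17 s; triangle areas 18/17 + 121/34 = 157/34 m
7–13 s: |-11| × 6 = 66 m
Total distance = 3455/34 m

3455/34 m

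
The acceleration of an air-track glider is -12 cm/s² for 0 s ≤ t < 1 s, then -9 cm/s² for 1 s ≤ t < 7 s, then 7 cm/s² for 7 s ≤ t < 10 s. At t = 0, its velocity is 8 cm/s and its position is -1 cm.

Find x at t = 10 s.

On each constant-a segment, Δv = aΔt and Δx = v₀Δt + ½aΔt²; chain segment to segment.
0–1 s: v starts 8 cm/s; Δx = 8·1 + ½·-12·1² = 2 cm; v ends -4 cm/s.
1–7 s: v starts -4 cm/s; Δx = -4·6 + ½·-9·6² = -186 cm; v ends -58 cm/s.
7–10 s: v starts -58 cm/s; Δx = -58·3 + ½·7·3² = -142.5 cm; v ends -37 cm/s.
x(10) = -1 + Σ Δx = -327.5 cm.

-327.5 cm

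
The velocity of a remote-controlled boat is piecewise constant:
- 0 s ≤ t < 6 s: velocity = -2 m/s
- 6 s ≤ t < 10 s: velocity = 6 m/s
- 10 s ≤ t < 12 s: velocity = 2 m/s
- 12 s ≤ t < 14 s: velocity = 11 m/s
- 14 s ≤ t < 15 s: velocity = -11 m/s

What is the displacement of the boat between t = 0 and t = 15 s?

27 m

Net displacement equals the area under the velocity-time graph (areas below the axis count negative).
0–6 s: -2 × 6 = -12 m
6–10 s: 6 × 4 = 24 m
10–12 s: 2 × 2 = 4 m
12–14 s: 11 × 2 = 22 m
14–15 s: -11 × 1 = -11 m
Net displacement = 27 m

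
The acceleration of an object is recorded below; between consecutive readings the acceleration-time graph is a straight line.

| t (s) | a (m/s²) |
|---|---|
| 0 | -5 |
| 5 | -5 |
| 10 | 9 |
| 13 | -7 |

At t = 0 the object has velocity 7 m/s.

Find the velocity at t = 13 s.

-5 m/s

Δv equals the area under the a-t graph; then v = v₀ + Δv.
0–5 s: -5 × 5 = -25 m/s
5–10 s: ½(-5 + 9)(5) = 10 m/s
10–13 s: ½(9 + -7)(3) = 3 m/s
Δv = -12 m/s, so v(13) = 7 + (-12) = -5 m/s.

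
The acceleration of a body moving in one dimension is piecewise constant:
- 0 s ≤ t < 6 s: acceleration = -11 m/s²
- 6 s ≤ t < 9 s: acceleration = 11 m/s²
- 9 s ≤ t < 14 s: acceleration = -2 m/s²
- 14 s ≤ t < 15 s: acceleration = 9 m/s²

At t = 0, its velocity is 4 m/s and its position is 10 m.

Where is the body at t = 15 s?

On each constant-a segment, Δv = aΔt and Δx = v₀Δt + ½aΔt²; chain segment to segment.
0–6 s: v starts 4 m/s; Δx = 4·6 + ½·-11·6² = -174 m; v ends -62 m/s.
6–9 s: v starts -62 m/s; Δx = -62·3 + ½·11·3² = -136.5 m; v ends -29 m/s.
9–14 s: v starts -29 m/s; Δx = -29·5 + ½·-2·5² = -170 m; v ends -39 m/s.
14–15 s: v starts -39 m/s; Δx = -39·1 + ½·9·1² = -34.5 m; v ends -30 m/s.
x(15) = 10 + Σ Δx = -505 m.

-505 m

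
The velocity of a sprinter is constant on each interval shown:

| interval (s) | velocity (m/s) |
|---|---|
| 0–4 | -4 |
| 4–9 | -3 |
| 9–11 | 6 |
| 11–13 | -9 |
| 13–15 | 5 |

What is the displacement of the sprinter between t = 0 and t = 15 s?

-27 m

Net displacement equals the area under the velocity-time graph (areas below the axis count negative).
0–4 s: -4 × 4 = -16 m
4–9 s: -3 × 5 = -15 m
9–11 s: 6 × 2 = 12 m
11–13 s: -9 × 2 = -18 m
13–15 s: 5 × 2 = 10 m
Net displacement = -27 m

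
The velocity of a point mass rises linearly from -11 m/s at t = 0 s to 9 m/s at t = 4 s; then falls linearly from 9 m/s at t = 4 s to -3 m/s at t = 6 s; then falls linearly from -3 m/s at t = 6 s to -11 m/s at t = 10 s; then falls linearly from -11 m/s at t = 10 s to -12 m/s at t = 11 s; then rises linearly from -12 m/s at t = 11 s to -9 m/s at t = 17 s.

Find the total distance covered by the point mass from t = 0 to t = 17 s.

Distance (not displacement) is the total path length: add the absolute areas under v-t.
0–4 s: v = 0 at t = 2.2 s; triangle areas 12.1 + 8.1 = 20.2 m
4–6 s: v = 0 at t = 5.5 s; triangle areas 6.75 + 0.75 = 7.5 m
6–10 s: |½(-3 + -11)(4)| = 28 m
10–11 s: |½(-11 + -12)(1)| = 11.5 m
11–17 s: |½(-12 + -9)(6)| = 63 m
Total distance = 130.2 m

130.2 m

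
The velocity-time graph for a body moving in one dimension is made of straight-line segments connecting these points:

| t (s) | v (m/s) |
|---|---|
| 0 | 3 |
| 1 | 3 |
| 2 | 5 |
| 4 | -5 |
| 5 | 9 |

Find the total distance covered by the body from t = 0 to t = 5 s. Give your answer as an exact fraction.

221/14 m

Total distance travelled is ∫|v| dt — sum the magnitudes of each area piece.
0–1 s: |3| × 1 = 3 m
1–2 s: |½(3 + 5)(1)| = 4 m
2–4 s: v = 0 at t = 3 s; triangle areas 2.5 + 2.5 = 5 m
4–5 s: v = 0 at t = 61/14 s; triangle areas 25/28 + 81/28 = 53/14 m
Total distance = 221/14 m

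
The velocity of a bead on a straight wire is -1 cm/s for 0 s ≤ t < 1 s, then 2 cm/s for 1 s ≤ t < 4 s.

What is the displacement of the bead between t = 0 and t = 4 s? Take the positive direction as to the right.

Displacement is the signed area under the v-t curve.
0–1 s: -1 × 1 = -1 cm
1–4 s: 2 × 3 = 6 cm
Net displacement = 5 cm

5 cm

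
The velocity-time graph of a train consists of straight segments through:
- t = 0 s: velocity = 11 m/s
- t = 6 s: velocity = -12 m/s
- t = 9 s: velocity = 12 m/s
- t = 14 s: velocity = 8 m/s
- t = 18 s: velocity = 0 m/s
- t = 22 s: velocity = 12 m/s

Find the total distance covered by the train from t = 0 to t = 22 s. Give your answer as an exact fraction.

3279/23 m

Total distance travelled is ∫|v| dt — sum the magnitudes of each area piece.
0–6 s: v = 0 at t = 66/23 s; triangle areas 363/23 + 432/23 = 795/23 m
6–9 s: v = 0 at t = 7.5 s; triangle areas 9 + 9 = 18 m
9–14 s: |½(12 + 8)(5)| = 50 m
14–18 s: |½(8 + 0)(4)| = 16 m
18–22 s: |½(0 + 12)(4)| = 24 m
Total distance = 3279/23 m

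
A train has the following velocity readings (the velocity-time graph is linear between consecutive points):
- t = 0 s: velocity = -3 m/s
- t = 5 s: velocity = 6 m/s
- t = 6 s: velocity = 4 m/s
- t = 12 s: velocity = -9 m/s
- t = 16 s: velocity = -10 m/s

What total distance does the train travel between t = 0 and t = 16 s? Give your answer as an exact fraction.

Total distance travelled is ∫|v| dt — sum the magnitudes of each area piece.
0–5 s: v = 0 at t = 5/3 s; triangle areas 2.5 + 10 = 12.5 m
5–6 s: |½(6 + 4)(1)| = 5 m
6–12 s: v = 0 at t = 102/13 s; triangle areas 48/13 + 243/13 = 291/13 m
12–16 s: |½(-9 + -10)(4)| = 38 m
Total distance = 2025/26 m

2025/26 m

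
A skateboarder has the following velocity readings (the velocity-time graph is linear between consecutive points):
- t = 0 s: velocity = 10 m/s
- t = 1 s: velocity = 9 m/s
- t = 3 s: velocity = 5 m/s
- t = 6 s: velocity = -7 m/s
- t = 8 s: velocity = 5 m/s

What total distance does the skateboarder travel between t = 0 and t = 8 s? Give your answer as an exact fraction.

Distance (not displacement) is the total path length: add the absolute areas under v-t.
0–1 s: |½(10 + 9)(1)| = 9.5 m
1–3 s: |½(9 + 5)(2)| = 14 m
3–6 s: v = 0 at t = 4.25 s; triangle areas 3.125 + 6.125 = 9.25 m
6–8 s: v = 0 at t = 43/6 s; triangle areas 49/12 + 25/12 = 37/6 m
Total distance = 467/12 m

467/12 m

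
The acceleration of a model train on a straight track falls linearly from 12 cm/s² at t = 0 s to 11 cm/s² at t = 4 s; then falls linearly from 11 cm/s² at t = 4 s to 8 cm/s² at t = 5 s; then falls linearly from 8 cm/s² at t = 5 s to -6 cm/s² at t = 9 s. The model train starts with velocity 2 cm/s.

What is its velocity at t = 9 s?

Δv equals the area under the a-t graph; then v = v₀ + Δv.
0–4 s: ½(12 + 11)(4) = 46 cm/s
4–5 s: ½(11 + 8)(1) = 9.5 cm/s
5–9 s: ½(8 + -6)(4) = 4 cm/s
Δv = 59.5 cm/s, so v(9) = 2 + (59.5) = 61.5 cm/s.

61.5 cm/s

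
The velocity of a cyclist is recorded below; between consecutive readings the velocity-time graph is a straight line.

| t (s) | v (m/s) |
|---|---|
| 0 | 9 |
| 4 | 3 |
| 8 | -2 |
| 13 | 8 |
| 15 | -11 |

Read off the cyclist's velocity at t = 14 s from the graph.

On 13–15 s the graph is linear from 8 to -11 m/s: v(14) = 8 + (-11 − 8)·(14 − 13)/(15 − 13) = -1.5 m/s.

-1.5 m/s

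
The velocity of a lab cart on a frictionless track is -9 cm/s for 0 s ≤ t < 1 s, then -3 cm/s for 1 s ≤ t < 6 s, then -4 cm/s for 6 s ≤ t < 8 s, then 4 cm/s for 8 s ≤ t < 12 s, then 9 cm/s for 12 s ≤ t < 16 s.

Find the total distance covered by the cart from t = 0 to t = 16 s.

84 cm

Distance (not displacement) is the total path length: add the absolute areas under v-t.
0–1 s: |-9| × 1 = 9 cm
1–6 s: |-3| × 5 = 15 cm
6–8 s: |-4| × 2 = 8 cm
8–12 s: |4| × 4 = 16 cm
12–16 s: |9| × 4 = 36 cm
Total distance = 84 cm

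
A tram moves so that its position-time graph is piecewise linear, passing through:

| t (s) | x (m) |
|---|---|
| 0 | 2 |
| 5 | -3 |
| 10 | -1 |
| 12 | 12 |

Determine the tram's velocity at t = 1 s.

-1 m/s

Velocity is the slope of the x-t graph on 0–5 s: (-3 − 2)/(5 − 0) = -1 m/s.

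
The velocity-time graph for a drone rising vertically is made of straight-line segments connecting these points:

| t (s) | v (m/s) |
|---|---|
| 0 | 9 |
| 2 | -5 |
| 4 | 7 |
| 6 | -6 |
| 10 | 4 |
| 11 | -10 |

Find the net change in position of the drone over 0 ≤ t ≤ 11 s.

Net displacement equals the area under the velocity-time graph (areas below the axis count negative).
0–2 s: ½(9 + -5)(2) = 4 m
2–4 s: ½(-5 + 7)(2) = 2 m
4–6 s: ½(7 + -6)(2) = 1 m
6–10 s: ½(-6 + 4)(4) = -4 m
10–11 s: ½(4 + -10)(1) = -3 m
Net displacement = 0 m

0 m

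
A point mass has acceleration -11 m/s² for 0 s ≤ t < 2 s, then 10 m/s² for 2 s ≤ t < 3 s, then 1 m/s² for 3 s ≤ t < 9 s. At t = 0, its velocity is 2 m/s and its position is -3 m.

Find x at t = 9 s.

On each constant-a segment, Δv = aΔt and Δx = v₀Δt + ½aΔt²; chain segment to segment.
0–2 s: v starts 2 m/s; Δx = 2·2 + ½·-11·2² = -18 m; v ends -20 m/s.
2–3 s: v starts -20 m/s; Δx = -20·1 + ½·10·1² = -15 m; v ends -10 m/s.
3–9 s: v starts -10 m/s; Δx = -10·6 + ½·1·6² = -42 m; v ends -4 m/s.
x(9) = -3 + Σ Δx = -78 m.

-78 m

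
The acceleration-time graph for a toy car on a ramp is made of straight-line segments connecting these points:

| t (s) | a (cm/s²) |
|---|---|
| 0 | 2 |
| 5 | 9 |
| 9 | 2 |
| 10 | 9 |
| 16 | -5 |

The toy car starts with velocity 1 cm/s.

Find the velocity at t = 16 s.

Δv equals the area under the a-t graph; then v = v₀ + Δv.
0–5 s: ½(2 + 9)(5) = 27.5 cm/s
5–9 s: ½(9 + 2)(4) = 22 cm/s
9–10 s: ½(2 + 9)(1) = 5.5 cm/s
10–16 s: ½(9 + -5)(6) = 12 cm/s
Δv = 67 cm/s, so v(16) = 1 + (67) = 68 cm/s.

68 cm/s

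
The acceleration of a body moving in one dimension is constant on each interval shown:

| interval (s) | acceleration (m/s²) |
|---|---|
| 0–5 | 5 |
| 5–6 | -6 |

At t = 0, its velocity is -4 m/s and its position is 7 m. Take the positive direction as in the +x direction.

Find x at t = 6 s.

On each constant-a segment, Δv = aΔt and Δx = v₀Δt + ½aΔt²; chain segment to segment.
0–5 s: v starts -4 m/s; Δx = -4·5 + ½·5·5² = 42.5 m; v ends 21 m/s.
5–6 s: v starts 21 m/s; Δx = 21·1 + ½·-6·1² = 18 m; v ends 15 m/s.
x(6) = 7 + Σ Δx = 67.5 m.

67.5 m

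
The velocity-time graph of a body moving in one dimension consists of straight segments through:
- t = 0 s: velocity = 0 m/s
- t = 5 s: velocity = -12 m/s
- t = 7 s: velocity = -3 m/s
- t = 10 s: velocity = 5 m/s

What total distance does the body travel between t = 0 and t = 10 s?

Distance (not displacement) is the total path length: add the absolute areas under v-t.
0–5 s: |½(0 + -12)(5)| = 30 m
5–7 s: |½(-12 + -3)(2)| = 15 m
7–10 s: v = 0 at t = 8.125 s; triangle areas 1.6875 + 4.6875 = 6.375 m
Total distance = 51.375 m

51.375 m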